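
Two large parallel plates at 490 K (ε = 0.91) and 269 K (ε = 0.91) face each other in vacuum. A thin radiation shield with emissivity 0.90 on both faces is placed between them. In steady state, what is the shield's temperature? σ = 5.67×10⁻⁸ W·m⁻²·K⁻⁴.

In steady state the net flux on the hot side equals that on the cold side.
σ(T₁⁴−T_s⁴)/D₁ = σ(T_s⁴−T₂⁴)/D₂, with D₁ = 1/ε₁+1/ε_s−1 = 1.210, D₂ = 1/ε_s+1/ε₂−1 = 1.210.
Solve for T_s⁴: T_s⁴ = (D₂·T₁⁴ + D₁·T₂⁴)/(D₁+D₂) = 3.144×10¹⁰ K⁴.

T_s ≈ 421 K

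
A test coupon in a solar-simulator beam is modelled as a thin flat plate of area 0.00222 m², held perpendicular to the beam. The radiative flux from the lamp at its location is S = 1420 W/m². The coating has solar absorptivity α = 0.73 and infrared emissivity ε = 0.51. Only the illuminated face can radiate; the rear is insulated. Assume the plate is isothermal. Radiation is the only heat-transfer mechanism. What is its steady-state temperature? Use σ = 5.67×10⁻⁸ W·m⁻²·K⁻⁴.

T ≈ 435 K

At equilibrium, absorbed power = emitted power.
Absorbing cross-section = A = 0.002220 m²; emitting surface = A = 0.002220 m² (ratio 1).
αS·A_cross = εσ·A_surf·T⁴  ⇒  T⁴ = αS/(ε·1σ).
T⁴ = 0.730·1420/(0.51·1·5.67×10⁻⁸) = 3.585×10¹⁰ K⁴.
T = (3.585×10¹⁰)^(1/4).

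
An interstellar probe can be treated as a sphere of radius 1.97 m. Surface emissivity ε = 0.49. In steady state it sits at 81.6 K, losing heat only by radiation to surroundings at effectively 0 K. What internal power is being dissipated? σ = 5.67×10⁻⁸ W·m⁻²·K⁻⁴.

Steady state: P = εσA T⁴.
A = 4πr² = 48.77 m²; T⁴ = (81.6)⁴ = 4.434×10⁷ K⁴.
P = 0.49 × 5.67×10⁻⁸ × 48.77 × 4.434×10⁷.

P ≈ 60.1 W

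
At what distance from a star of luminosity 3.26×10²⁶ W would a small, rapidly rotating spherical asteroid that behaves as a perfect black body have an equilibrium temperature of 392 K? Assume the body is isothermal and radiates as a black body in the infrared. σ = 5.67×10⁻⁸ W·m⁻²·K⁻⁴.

For an isothermal black-emitting sphere, (1−a)S·πr² = σ·4πr²·T⁴ ⇒ S = 4σT⁴/(1−a).
S = 4·5.67×10⁻⁸·(392)⁴/1.00 = 5355 W/m².
Flux falls as S = L/(4πd²), so d = √(L/(4πS)) = √(3.26×10²⁶/(4π·5355)).

d ≈ 6.96×10¹⁰ m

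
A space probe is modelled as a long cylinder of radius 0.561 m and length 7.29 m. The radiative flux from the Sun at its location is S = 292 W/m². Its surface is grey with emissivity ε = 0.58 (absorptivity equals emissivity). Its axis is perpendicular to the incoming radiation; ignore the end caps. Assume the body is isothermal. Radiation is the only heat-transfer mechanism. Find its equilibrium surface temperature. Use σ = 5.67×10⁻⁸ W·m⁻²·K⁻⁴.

T ≈ 201 K

At equilibrium, absorbed power = emitted power.
Absorbing cross-section = 2rL = 8.179 m²; emitting surface = 2πrL = 25.70 m² (ratio π).
εS·A_cross = εσ·A_surf·T⁴  ⇒  T⁴ = S/(πσ)   (ε cancels).
T⁴ = 292/(π·5.67×10⁻⁸) = 1.639×10⁹ K⁴.
T = (1.639×10⁹)^(1/4).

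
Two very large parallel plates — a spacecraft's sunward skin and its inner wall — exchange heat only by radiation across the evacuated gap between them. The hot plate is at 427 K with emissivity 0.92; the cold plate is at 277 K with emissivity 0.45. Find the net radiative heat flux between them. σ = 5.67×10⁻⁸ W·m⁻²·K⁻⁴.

For two infinite grey parallel plates, q = σ(T₁⁴ − T₂⁴)/(1/ε₁ + 1/ε₂ − 1).
T₁⁴ − T₂⁴ = 3.324×10¹⁰ − 5.887×10⁹ = 2.736×10¹⁰ K⁴.
1/ε₁ + 1/ε₂ − 1 = 1.087 + 2.222 − 1 = 2.309.
q = 5.67×10⁻⁸ × 2.736×10¹⁰ / 2.309.

q ≈ 672 W/m²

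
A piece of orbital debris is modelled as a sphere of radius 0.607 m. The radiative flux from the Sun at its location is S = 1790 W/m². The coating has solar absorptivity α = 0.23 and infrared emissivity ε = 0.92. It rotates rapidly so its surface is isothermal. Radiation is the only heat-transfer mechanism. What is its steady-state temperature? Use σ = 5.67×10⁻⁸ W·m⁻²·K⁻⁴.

T ≈ 211 K

At equilibrium, absorbed power = emitted power.
Absorbing cross-section = πr² = 1.158 m²; emitting surface = 4πr² = 4.630 m² (ratio 4).
αS·A_cross = εσ·A_surf·T⁴  ⇒  T⁴ = αS/(ε·4σ).
T⁴ = 0.230·1790/(0.92·4·5.67×10⁻⁸) = 1.973×10⁹ K⁴.
T = (1.973×10⁹)^(1/4).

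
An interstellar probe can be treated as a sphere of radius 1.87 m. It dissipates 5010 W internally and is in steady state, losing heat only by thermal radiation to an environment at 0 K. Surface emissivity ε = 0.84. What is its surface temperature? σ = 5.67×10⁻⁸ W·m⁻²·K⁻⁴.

T ≈ 221 K

Steady state: internal power = radiated power, P = εσA T⁴.
Radiating area A = 4πr² = 43.94 m².
T⁴ = P/(εσA) = 5010/(0.84·5.67×10⁻⁸·43.94) = 2.394×10⁹ K⁴.
T = (2.394×10⁹)^(1/4).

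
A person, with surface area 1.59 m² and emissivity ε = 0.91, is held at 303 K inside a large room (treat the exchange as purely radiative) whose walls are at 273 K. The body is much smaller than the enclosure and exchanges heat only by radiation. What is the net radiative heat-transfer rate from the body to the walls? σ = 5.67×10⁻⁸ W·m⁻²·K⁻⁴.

P_net ≈ 236 W

For a small grey body in a large enclosure: P_net = εσA(T_body⁴ − T_wall⁴).
A = 1.59 m²; T_body⁴ − T_wall⁴ = 8.429×10⁹ − 5.555×10⁹ = 2.874×10⁹ K⁴.
|P_net| = 0.91·5.67×10⁻⁸·1.590·2.874×10⁹.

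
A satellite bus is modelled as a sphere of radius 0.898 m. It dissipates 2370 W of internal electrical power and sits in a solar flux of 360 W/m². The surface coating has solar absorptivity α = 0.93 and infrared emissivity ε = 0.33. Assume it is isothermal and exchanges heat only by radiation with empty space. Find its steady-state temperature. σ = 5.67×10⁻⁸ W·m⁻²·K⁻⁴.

T ≈ 361 K

At steady state, absorbed solar power + internal power = radiated power.
Absorbed: α·S·A_cross = 0.93·360·2.533 = 848.2 W (cross-section πr²).
Total input = 848.2 + 2370 = 3218 W.
Radiated: εσ·A_surf·T⁴ with A_surf = 4πr² = 10.13 m².
T⁴ = 3218/(0.33·5.67×10⁻⁸·10.13) = 1.697×10¹⁰ K⁴.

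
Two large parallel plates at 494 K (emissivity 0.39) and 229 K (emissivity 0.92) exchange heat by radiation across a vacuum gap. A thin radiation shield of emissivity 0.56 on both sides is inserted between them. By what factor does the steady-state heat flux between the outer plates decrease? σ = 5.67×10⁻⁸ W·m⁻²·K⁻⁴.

Without shield: q₀ = σΔ(T⁴)/(1/ε₁+1/ε₂−1) with denominator 2.651.
With shield the two gaps are in series; the resistances add: (1/ε₁+1/ε_s−1)+(1/ε_s+1/ε₂−1) = 3.350+1.873 = 5.222.
Heat-flux ratio q₀/q = 5.222/2.651.

factor ≈ 1.97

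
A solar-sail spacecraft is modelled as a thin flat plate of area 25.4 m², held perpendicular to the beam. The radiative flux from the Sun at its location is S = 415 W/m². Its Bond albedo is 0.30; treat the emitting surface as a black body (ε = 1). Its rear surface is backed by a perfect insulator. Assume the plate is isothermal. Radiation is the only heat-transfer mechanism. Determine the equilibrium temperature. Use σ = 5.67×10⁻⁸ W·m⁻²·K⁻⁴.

At equilibrium, absorbed power = emitted power.
Absorbing cross-section = A = 25.40 m²; emitting surface = A = 25.40 m² (ratio 1).
(1−a)S·A_cross = εσ·A_surf·T⁴  ⇒  T⁴ = (1−a)S/(1σ).
T⁴ = 0.700·415/(1·5.67×10⁻⁸) = 5.123×10⁹ K⁴.
T = (5.123×10⁹)^(1/4).

T ≈ 268 K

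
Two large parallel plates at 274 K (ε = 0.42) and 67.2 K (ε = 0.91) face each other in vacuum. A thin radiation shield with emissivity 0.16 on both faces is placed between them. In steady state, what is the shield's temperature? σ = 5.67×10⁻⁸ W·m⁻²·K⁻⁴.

In steady state the net flux on the hot side equals that on the cold side.
σ(T₁⁴−T_s⁴)/D₁ = σ(T_s⁴−T₂⁴)/D₂, with D₁ = 1/ε₁+1/ε_s−1 = 7.631, D₂ = 1/ε_s+1/ε₂−1 = 6.349.
Solve for T_s⁴: T_s⁴ = (D₂·T₁⁴ + D₁·T₂⁴)/(D₁+D₂) = 2.571×10⁹ K⁴.

T_s ≈ 225 K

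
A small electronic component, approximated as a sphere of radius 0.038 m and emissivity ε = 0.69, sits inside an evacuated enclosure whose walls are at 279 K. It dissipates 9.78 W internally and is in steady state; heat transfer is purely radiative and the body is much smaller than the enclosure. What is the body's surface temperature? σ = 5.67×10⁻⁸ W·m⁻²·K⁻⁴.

T ≈ 375 K

For a small grey body in a large enclosure, net radiated power = εσA(T⁴ − T_w⁴).
Steady state: P = εσA(T⁴ − T_w⁴) with A = 4πr² = 0.01815 m².
T⁴ = P/(εσA) + T_w⁴ = 9.78/(0.69·5.67×10⁻⁸·0.01815) + (279)⁴
    = 1.378×10¹⁰ + 6.059×10⁹ = 1.984×10¹⁰ K⁴.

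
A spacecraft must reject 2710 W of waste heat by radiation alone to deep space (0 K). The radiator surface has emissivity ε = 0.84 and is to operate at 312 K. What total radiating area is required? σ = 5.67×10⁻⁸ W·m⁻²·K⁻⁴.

A ≈ 6.00 m²

P = εσA T⁴ ⇒ A = P/(εσT⁴).
T⁴ = 9.476×10⁹ K⁴.
A = 2710/(0.84 × 5.67×10⁻⁸ × 9.476×10⁹).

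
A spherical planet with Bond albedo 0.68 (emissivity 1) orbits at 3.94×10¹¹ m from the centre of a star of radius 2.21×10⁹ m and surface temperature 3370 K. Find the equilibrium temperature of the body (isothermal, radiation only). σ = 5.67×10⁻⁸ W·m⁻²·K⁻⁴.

T ≈ 134 K

The star's surface emits σT_*⁴; at distance d the flux is S = σT_*⁴(R_*/d)².
S = 5.67×10⁻⁸·(3370)⁴·(2.21×10⁹/3.94×10¹¹)² = 230.1 W/m².
For an isothermal sphere T⁴ = (1−a)S/(4σ) = 3.246×10⁸ K⁴.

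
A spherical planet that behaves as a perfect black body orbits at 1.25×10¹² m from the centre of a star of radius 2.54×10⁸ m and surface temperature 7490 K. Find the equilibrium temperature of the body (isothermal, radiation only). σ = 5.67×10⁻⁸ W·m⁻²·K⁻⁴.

The star's surface emits σT_*⁴; at distance d the flux is S = σT_*⁴(R_*/d)².
S = 5.67×10⁻⁸·(7490)⁴·(2.54×10⁸/1.25×10¹²)² = 7.368 W/m².
For an isothermal sphere T⁴ = (1−a)S/(4σ) = 3.249×10⁷ K⁴.

T ≈ 75.5 K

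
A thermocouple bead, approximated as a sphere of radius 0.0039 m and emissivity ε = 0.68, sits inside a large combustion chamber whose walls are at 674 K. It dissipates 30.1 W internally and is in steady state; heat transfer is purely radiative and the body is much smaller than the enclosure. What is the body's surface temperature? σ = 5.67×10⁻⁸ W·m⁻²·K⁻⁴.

For a small grey body in a large enclosure, net radiated power = εσA(T⁴ − T_w⁴).
Steady state: P = εσA(T⁴ − T_w⁴) with A = 4πr² = 1.911×10⁻⁴ m².
T⁴ = P/(εσA) + T_w⁴ = 30.1/(0.68·5.67×10⁻⁸·1.911×10⁻⁴) + (674)⁴
    = 4.084×10¹² + 2.064×10¹¹ = 4.291×10¹² K⁴.

T ≈ 1440 K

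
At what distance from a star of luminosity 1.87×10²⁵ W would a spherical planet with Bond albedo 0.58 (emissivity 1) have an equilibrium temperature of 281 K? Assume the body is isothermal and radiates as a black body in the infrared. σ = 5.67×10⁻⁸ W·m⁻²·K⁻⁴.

For an isothermal black-emitting sphere, (1−a)S·πr² = σ·4πr²·T⁴ ⇒ S = 4σT⁴/(1−a).
S = 4·5.67×10⁻⁸·(281)⁴/0.420 = 3367 W/m².
Flux falls as S = L/(4πd²), so d = √(L/(4πS)) = √(1.87×10²⁵/(4π·3367)).

d ≈ 2.10×10¹⁰ m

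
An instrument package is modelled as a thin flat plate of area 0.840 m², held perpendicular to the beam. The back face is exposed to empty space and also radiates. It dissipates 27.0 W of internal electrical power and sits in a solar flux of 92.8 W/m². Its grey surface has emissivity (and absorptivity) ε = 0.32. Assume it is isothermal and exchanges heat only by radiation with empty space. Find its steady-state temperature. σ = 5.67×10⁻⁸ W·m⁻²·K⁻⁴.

T ≈ 203 K

At steady state, absorbed solar power + internal power = radiated power.
Absorbed: α·S·A_cross = 0.32·92.8·0.8400 = 24.94 W (cross-section A).
Total input = 24.94 + 27.0 = 51.94 W.
Radiated: εσ·A_surf·T⁴ with A_surf = 2A = 1.680 m².
T⁴ = 51.94/(0.32·5.67×10⁻⁸·1.680) = 1.704×10⁹ K⁴.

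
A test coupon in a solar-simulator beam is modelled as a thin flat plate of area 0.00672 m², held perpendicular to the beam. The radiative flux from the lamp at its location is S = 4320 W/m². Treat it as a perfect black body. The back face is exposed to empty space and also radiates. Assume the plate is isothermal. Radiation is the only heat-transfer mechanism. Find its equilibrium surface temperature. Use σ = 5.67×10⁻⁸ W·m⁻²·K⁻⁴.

T ≈ 442 K

At equilibrium, absorbed power = emitted power.
Absorbing cross-section = A = 0.006720 m²; emitting surface = 2A = 0.01344 m² (ratio 2).
S·A_cross = εσ·A_surf·T⁴  ⇒  T⁴ = S/(2σ).
T⁴ = 1.00·4320/(2·5.67×10⁻⁸) = 3.810×10¹⁰ K⁴.
T = (3.810×10¹⁰)^(1/4).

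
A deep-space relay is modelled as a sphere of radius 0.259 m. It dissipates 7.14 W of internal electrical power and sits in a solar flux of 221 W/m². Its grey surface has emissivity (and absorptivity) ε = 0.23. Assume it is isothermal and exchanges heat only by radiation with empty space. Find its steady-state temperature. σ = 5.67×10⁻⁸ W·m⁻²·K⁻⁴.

At steady state, absorbed solar power + internal power = radiated power.
Absorbed: α·S·A_cross = 0.23·221·0.2107 = 10.71 W (cross-section πr²).
Total input = 10.71 + 7.14 = 17.85 W.
Radiated: εσ·A_surf·T⁴ with A_surf = 4πr² = 0.8430 m².
T⁴ = 17.85/(0.23·5.67×10⁻⁸·0.8430) = 1.624×10⁹ K⁴.

T ≈ 201 K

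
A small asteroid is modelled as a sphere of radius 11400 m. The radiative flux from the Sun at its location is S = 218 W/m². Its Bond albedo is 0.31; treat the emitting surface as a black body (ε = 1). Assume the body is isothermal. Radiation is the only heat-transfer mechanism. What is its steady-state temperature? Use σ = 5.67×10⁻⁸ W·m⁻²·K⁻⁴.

T ≈ 160 K

At equilibrium, absorbed power = emitted power.
Absorbing cross-section = πr² = 4.083×10⁸ m²; emitting surface = 4πr² = 1.633×10⁹ m² (ratio 4).
(1−a)S·A_cross = εσ·A_surf·T⁴  ⇒  T⁴ = (1−a)S/(4σ).
T⁴ = 0.690·218/(4·5.67×10⁻⁸) = 6.632×10⁸ K⁴.
T = (6.632×10⁸)^(1/4).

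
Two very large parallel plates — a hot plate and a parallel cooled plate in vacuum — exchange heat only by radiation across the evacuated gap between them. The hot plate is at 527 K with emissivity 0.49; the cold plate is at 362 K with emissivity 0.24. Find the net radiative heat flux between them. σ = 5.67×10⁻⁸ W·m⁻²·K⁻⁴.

q ≈ 653 W/m²

For two infinite grey parallel plates, q = σ(T₁⁴ − T₂⁴)/(1/ε₁ + 1/ε₂ − 1).
T₁⁴ − T₂⁴ = 7.713×10¹⁰ − 1.717×10¹⁰ = 5.996×10¹⁰ K⁴.
1/ε₁ + 1/ε₂ − 1 = 2.041 + 4.167 − 1 = 5.207.
q = 5.67×10⁻⁸ × 5.996×10¹⁰ / 5.207.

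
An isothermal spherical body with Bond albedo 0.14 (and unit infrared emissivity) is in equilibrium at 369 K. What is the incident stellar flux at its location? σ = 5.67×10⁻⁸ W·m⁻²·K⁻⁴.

S ≈ 4890 W/m²

(1−a)S·πr² = σ·4πr²·T⁴ ⇒ S = 4σT⁴/(1−a).
S = 4·5.67×10⁻⁸·1.854×10¹⁰/0.860.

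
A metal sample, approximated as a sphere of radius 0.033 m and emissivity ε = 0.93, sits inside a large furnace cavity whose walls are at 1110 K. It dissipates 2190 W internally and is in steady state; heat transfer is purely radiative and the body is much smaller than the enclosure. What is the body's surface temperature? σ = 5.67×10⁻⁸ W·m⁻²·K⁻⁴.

T ≈ 1460 K

For a small grey body in a large enclosure, net radiated power = εσA(T⁴ − T_w⁴).
Steady state: P = εσA(T⁴ − T_w⁴) with A = 4πr² = 0.01368 m².
T⁴ = P/(εσA) + T_w⁴ = 2190/(0.93·5.67×10⁻⁸·0.01368) + (1110)⁴
    = 3.035×10¹² + 1.518×10¹² = 4.553×10¹² K⁴.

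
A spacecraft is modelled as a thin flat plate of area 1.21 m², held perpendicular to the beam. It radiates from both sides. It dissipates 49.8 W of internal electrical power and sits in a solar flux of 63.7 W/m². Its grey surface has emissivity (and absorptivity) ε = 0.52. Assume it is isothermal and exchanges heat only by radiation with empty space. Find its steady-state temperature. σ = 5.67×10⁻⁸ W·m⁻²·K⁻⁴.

T ≈ 188 K

At steady state, absorbed solar power + internal power = radiated power.
Absorbed: α·S·A_cross = 0.52·63.7·1.210 = 40.08 W (cross-section A).
Total input = 40.08 + 49.8 = 89.88 W.
Radiated: εσ·A_surf·T⁴ with A_surf = 2A = 2.420 m².
T⁴ = 89.88/(0.52·5.67×10⁻⁸·2.420) = 1.260×10⁹ K⁴.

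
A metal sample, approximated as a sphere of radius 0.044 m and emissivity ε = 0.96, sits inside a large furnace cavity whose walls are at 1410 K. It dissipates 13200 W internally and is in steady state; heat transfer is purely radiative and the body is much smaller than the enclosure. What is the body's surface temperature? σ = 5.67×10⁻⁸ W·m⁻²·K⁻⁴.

For a small grey body in a large enclosure, net radiated power = εσA(T⁴ − T_w⁴).
Steady state: P = εσA(T⁴ − T_w⁴) with A = 4πr² = 0.02433 m².
T⁴ = P/(εσA) + T_w⁴ = 13200/(0.96·5.67×10⁻⁸·0.02433) + (1410)⁴
    = 9.968×10¹² + 3.953×10¹² = 1.392×10¹³ K⁴.

T ≈ 1930 K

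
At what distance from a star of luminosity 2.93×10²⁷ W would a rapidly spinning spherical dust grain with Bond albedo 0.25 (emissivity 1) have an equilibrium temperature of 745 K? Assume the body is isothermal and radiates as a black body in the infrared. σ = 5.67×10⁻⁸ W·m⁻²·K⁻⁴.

d ≈ 5.00×10¹⁰ m

For an isothermal black-emitting sphere, (1−a)S·πr² = σ·4πr²·T⁴ ⇒ S = 4σT⁴/(1−a).
S = 4·5.67×10⁻⁸·(745)⁴/0.750 = 93160 W/m².
Flux falls as S = L/(4πd²), so d = √(L/(4πS)) = √(2.93×10²⁷/(4π·93160)).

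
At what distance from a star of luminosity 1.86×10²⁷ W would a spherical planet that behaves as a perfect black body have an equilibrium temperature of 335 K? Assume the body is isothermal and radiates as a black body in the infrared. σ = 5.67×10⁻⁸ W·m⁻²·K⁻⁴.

For an isothermal black-emitting sphere, (1−a)S·πr² = σ·4πr²·T⁴ ⇒ S = 4σT⁴/(1−a).
S = 4·5.67×10⁻⁸·(335)⁴/1.00 = 2856 W/m².
Flux falls as S = L/(4πd²), so d = √(L/(4πS)) = √(1.86×10²⁷/(4π·2856)).

d ≈ 2.28×10¹¹ m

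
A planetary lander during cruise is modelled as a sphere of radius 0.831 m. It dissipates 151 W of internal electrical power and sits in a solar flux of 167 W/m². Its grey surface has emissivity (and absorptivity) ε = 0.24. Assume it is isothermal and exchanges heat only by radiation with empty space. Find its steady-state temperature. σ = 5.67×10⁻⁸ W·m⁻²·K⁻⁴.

T ≈ 212 K

At steady state, absorbed solar power + internal power = radiated power.
Absorbed: α·S·A_cross = 0.24·167·2.169 = 86.95 W (cross-section πr²).
Total input = 86.95 + 151 = 238.0 W.
Radiated: εσ·A_surf·T⁴ with A_surf = 4πr² = 8.678 m².
T⁴ = 238.0/(0.24·5.67×10⁻⁸·8.678) = 2.015×10⁹ K⁴.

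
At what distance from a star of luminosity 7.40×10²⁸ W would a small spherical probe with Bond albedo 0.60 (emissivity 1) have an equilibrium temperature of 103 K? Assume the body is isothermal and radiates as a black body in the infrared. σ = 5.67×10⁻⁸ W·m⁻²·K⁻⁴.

d ≈ 9.61×10¹² m

For an isothermal black-emitting sphere, (1−a)S·πr² = σ·4πr²·T⁴ ⇒ S = 4σT⁴/(1−a).
S = 4·5.67×10⁻⁸·(103)⁴/0.400 = 63.82 W/m².
Flux falls as S = L/(4πd²), so d = √(L/(4πS)) = √(7.40×10²⁸/(4π·63.82)).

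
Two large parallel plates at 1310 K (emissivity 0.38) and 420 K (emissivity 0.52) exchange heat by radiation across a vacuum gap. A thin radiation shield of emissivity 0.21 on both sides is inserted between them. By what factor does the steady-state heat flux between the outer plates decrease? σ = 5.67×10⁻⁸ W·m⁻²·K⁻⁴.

factor ≈ 3.40

Without shield: q₀ = σΔ(T⁴)/(1/ε₁+1/ε₂−1) with denominator 3.555.
With shield the two gaps are in series; the resistances add: (1/ε₁+1/ε_s−1)+(1/ε_s+1/ε₂−1) = 6.393+5.685 = 12.08.
Heat-flux ratio q₀/q = 12.08/3.555.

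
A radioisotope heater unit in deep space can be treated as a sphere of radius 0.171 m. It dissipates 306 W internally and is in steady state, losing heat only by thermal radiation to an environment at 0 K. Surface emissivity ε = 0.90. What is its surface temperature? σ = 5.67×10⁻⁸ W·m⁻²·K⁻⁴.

T ≈ 357 K

Steady state: internal power = radiated power, P = εσA T⁴.
Radiating area A = 4πr² = 0.3675 m².
T⁴ = P/(εσA) = 306/(0.90·5.67×10⁻⁸·0.3675) = 1.632×10¹⁰ K⁴.
T = (1.632×10¹⁰)^(1/4).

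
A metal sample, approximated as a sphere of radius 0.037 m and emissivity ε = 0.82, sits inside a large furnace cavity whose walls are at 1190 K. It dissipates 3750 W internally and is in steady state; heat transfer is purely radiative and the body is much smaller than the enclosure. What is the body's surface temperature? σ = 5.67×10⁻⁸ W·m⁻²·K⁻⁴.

T ≈ 1610 K

For a small grey body in a large enclosure, net radiated power = εσA(T⁴ − T_w⁴).
Steady state: P = εσA(T⁴ − T_w⁴) with A = 4πr² = 0.01720 m².
T⁴ = P/(εσA) + T_w⁴ = 3750/(0.82·5.67×10⁻⁸·0.01720) + (1190)⁴
    = 4.688×10¹² + 2.005×10¹² = 6.694×10¹² K⁴.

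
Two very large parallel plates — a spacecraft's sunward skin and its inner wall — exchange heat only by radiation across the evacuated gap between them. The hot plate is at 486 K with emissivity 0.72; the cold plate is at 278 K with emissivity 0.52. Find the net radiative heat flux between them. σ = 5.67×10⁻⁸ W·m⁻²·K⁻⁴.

q ≈ 1220 W/m²

For two infinite grey parallel plates, q = σ(T₁⁴ − T₂⁴)/(1/ε₁ + 1/ε₂ − 1).
T₁⁴ − T₂⁴ = 5.579×10¹⁰ − 5.973×10⁹ = 4.982×10¹⁰ K⁴.
1/ε₁ + 1/ε₂ − 1 = 1.389 + 1.923 − 1 = 2.312.
q = 5.67×10⁻⁸ × 4.982×10¹⁰ / 2.312.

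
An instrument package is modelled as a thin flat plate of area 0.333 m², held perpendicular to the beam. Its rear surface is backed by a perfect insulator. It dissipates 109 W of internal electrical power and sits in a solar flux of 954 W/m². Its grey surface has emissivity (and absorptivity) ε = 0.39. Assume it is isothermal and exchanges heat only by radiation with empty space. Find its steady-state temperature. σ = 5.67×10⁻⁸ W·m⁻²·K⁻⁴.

At steady state, absorbed solar power + internal power = radiated power.
Absorbed: α·S·A_cross = 0.39·954·0.3330 = 123.9 W (cross-section A).
Total input = 123.9 + 109 = 232.9 W.
Radiated: εσ·A_surf·T⁴ with A_surf = A = 0.3330 m².
T⁴ = 232.9/(0.39·5.67×10⁻⁸·0.3330) = 3.163×10¹⁰ K⁴.

T ≈ 422 K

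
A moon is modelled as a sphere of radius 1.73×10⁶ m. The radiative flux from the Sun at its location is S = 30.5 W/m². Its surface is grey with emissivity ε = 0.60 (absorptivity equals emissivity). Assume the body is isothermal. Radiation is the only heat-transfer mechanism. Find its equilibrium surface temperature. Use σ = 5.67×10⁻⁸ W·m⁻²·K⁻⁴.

At equilibrium, absorbed power = emitted power.
Absorbing cross-section = πr² = 9.402×10¹² m²; emitting surface = 4πr² = 3.761×10¹³ m² (ratio 4).
εS·A_cross = εσ·A_surf·T⁴  ⇒  T⁴ = S/(4σ)   (ε cancels).
T⁴ = 30.5/(4·5.67×10⁻⁸) = 1.345×10⁸ K⁴.
T = (1.345×10⁸)^(1/4).

T ≈ 108 K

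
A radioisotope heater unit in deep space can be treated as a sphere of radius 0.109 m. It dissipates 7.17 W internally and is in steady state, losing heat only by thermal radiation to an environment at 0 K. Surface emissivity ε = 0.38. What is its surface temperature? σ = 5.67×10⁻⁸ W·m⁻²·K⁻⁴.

T ≈ 217 K

Steady state: internal power = radiated power, P = εσA T⁴.
Radiating area A = 4πr² = 0.1493 m².
T⁴ = P/(εσA) = 7.17/(0.38·5.67×10⁻⁸·0.1493) = 2.229×10⁹ K⁴.
T = (2.229×10⁹)^(1/4).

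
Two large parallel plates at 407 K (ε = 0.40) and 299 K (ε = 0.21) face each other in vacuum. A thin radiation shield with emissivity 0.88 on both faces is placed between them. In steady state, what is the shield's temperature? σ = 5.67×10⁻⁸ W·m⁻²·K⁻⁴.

In steady state the net flux on the hot side equals that on the cold side.
σ(T₁⁴−T_s⁴)/D₁ = σ(T_s⁴−T₂⁴)/D₂, with D₁ = 1/ε₁+1/ε_s−1 = 2.636, D₂ = 1/ε_s+1/ε₂−1 = 4.898.
Solve for T_s⁴: T_s⁴ = (D₂·T₁⁴ + D₁·T₂⁴)/(D₁+D₂) = 2.064×10¹⁰ K⁴.

T_s ≈ 379 K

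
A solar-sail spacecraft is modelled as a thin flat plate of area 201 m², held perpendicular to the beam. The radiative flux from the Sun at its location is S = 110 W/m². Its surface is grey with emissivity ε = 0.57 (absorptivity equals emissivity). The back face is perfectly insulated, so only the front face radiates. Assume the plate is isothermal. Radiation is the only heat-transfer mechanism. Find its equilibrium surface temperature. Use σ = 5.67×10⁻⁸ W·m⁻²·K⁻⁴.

T ≈ 210 K

At equilibrium, absorbed power = emitted power.
Absorbing cross-section = A = 201.0 m²; emitting surface = A = 201.0 m² (ratio 1).
εS·A_cross = εσ·A_surf·T⁴  ⇒  T⁴ = S/(1σ)   (ε cancels).
T⁴ = 110/(1·5.67×10⁻⁸) = 1.940×10⁹ K⁴.
T = (1.940×10⁹)^(1/4).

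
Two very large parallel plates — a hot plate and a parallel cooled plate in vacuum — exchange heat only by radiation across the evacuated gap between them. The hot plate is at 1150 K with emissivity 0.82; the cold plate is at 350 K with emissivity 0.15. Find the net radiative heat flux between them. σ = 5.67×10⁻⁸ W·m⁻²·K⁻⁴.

q ≈ 14300 W/m²

For two infinite grey parallel plates, q = σ(T₁⁴ − T₂⁴)/(1/ε₁ + 1/ε₂ − 1).
T₁⁴ − T₂⁴ = 1.749×10¹² − 1.501×10¹⁰ = 1.734×10¹² K⁴.
1/ε₁ + 1/ε₂ − 1 = 1.220 + 6.667 − 1 = 6.886.
q = 5.67×10⁻⁸ × 1.734×10¹² / 6.886.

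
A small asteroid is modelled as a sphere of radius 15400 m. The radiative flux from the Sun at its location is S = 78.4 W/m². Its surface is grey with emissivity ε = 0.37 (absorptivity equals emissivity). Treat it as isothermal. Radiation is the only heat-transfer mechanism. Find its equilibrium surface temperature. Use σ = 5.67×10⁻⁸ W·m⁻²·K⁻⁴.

At equilibrium, absorbed power = emitted power.
Absorbing cross-section = πr² = 7.451×10⁸ m²; emitting surface = 4πr² = 2.980×10⁹ m² (ratio 4).
εS·A_cross = εσ·A_surf·T⁴  ⇒  T⁴ = S/(4σ)   (ε cancels).
T⁴ = 78.4/(4·5.67×10⁻⁸) = 3.457×10⁸ K⁴.
T = (3.457×10⁸)^(1/4).

T ≈ 136 K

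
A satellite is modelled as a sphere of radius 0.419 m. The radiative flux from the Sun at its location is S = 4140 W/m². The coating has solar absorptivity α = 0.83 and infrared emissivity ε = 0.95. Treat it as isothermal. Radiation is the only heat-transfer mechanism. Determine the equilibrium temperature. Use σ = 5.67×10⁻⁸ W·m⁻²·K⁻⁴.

At equilibrium, absorbed power = emitted power.
Absorbing cross-section = πr² = 0.5515 m²; emitting surface = 4πr² = 2.206 m² (ratio 4).
αS·A_cross = εσ·A_surf·T⁴  ⇒  T⁴ = αS/(ε·4σ).
T⁴ = 0.830·4140/(0.95·4·5.67×10⁻⁸) = 1.595×10¹⁰ K⁴.
T = (1.595×10¹⁰)^(1/4).

T ≈ 355 K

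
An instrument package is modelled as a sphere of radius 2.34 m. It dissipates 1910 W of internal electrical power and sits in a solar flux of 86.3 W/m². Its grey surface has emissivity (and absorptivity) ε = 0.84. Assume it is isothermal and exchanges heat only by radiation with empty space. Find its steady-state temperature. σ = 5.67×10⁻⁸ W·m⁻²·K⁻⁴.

At steady state, absorbed solar power + internal power = radiated power.
Absorbed: α·S·A_cross = 0.84·86.3·17.20 = 1247 W (cross-section πr²).
Total input = 1247 + 1910 = 3157 W.
Radiated: εσ·A_surf·T⁴ with A_surf = 4πr² = 68.81 m².
T⁴ = 3157/(0.84·5.67×10⁻⁸·68.81) = 9.633×10⁸ K⁴.

T ≈ 176 K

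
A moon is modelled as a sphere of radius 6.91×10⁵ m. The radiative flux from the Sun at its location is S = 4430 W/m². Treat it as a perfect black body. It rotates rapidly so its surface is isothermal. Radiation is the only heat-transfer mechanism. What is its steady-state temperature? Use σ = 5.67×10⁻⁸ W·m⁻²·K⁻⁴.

At equilibrium, absorbed power = emitted power.
Absorbing cross-section = πr² = 1.500×10¹² m²; emitting surface = 4πr² = 6.000×10¹² m² (ratio 4).
S·A_cross = εσ·A_surf·T⁴  ⇒  T⁴ = S/(4σ).
T⁴ = 1.00·4430/(4·5.67×10⁻⁸) = 1.953×10¹⁰ K⁴.
T = (1.953×10¹⁰)^(1/4).

T ≈ 374 K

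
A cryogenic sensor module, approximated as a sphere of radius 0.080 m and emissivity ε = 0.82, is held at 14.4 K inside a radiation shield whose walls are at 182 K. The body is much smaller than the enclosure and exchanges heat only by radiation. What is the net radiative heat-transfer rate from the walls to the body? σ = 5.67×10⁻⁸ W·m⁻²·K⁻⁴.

P_net ≈ 4.10 W

For a small grey body in a large enclosure: P_net = εσA(T_body⁴ − T_wall⁴).
A = 4πr² = 0.08042 m²; T_body⁴ − T_wall⁴ = 43000 − 1.097×10⁹ = -1.097×10⁹ K⁴.
|P_net| = 0.82·5.67×10⁻⁸·0.08042·1.097×10⁹.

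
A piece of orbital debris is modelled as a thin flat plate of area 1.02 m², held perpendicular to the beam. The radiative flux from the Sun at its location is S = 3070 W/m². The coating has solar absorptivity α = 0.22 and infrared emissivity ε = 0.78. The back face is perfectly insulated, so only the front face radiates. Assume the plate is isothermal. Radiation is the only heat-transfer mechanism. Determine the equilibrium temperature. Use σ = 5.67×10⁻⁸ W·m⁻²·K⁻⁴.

T ≈ 352 K

At equilibrium, absorbed power = emitted power.
Absorbing cross-section = A = 1.020 m²; emitting surface = A = 1.020 m² (ratio 1).
αS·A_cross = εσ·A_surf·T⁴  ⇒  T⁴ = αS/(ε·1σ).
T⁴ = 0.220·3070/(0.78·1·5.67×10⁻⁸) = 1.527×10¹⁰ K⁴.
T = (1.527×10¹⁰)^(1/4).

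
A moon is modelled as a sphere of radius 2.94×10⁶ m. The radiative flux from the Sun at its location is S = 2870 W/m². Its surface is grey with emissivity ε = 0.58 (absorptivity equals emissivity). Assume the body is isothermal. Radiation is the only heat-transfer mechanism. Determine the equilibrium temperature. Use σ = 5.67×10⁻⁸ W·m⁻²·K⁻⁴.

At equilibrium, absorbed power = emitted power.
Absorbing cross-section = πr² = 2.715×10¹³ m²; emitting surface = 4πr² = 1.086×10¹⁴ m² (ratio 4).
εS·A_cross = εσ·A_surf·T⁴  ⇒  T⁴ = S/(4σ)   (ε cancels).
T⁴ = 2870/(4·5.67×10⁻⁸) = 1.265×10¹⁰ K⁴.
T = (1.265×10¹⁰)^(1/4).

T ≈ 335 K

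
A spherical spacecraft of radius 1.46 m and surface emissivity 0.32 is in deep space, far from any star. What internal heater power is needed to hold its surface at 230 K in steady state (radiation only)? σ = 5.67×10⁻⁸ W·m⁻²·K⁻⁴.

P ≈ 1360 W

P = εσ·4πr²·T⁴.
4πr² = 26.79 m²; T⁴ = 2.798×10⁹ K⁴.
P = 0.32·5.67×10⁻⁸·26.79·2.798×10⁹.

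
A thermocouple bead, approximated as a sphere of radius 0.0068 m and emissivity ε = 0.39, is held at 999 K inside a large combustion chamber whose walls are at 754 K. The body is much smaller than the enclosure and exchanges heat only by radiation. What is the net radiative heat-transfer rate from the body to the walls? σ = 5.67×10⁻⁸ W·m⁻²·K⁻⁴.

For a small grey body in a large enclosure: P_net = εσA(T_body⁴ − T_wall⁴).
A = 4πr² = 5.811×10⁻⁴ m²; T_body⁴ − T_wall⁴ = 9.960×10¹¹ − 3.232×10¹¹ = 6.728×10¹¹ K⁴.
|P_net| = 0.39·5.67×10⁻⁸·5.811×10⁻⁴·6.728×10¹¹.

P_net ≈ 8.64 W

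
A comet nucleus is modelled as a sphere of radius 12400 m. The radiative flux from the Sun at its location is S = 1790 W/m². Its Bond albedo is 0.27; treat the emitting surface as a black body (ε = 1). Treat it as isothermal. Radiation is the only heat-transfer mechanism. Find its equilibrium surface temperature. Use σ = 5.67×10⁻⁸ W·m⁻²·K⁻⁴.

At equilibrium, absorbed power = emitted power.
Absorbing cross-section = πr² = 4.831×10⁸ m²; emitting surface = 4πr² = 1.932×10⁹ m² (ratio 4).
(1−a)S·A_cross = εσ·A_surf·T⁴  ⇒  T⁴ = (1−a)S/(4σ).
T⁴ = 0.730·1790/(4·5.67×10⁻⁸) = 5.761×10⁹ K⁴.
T = (5.761×10⁹)^(1/4).

T ≈ 276 K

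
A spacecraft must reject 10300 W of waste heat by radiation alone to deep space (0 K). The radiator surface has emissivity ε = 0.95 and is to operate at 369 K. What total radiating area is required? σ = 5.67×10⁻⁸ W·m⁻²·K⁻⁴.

A ≈ 10.3 m²

P = εσA T⁴ ⇒ A = P/(εσT⁴).
T⁴ = 1.854×10¹⁰ K⁴.
A = 10300/(0.95 × 5.67×10⁻⁸ × 1.854×10¹⁰).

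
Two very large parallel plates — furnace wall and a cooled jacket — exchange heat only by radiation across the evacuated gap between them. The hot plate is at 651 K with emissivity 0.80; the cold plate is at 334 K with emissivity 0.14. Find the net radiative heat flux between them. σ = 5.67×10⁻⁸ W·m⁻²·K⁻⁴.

For two infinite grey parallel plates, q = σ(T₁⁴ − T₂⁴)/(1/ε₁ + 1/ε₂ − 1).
T₁⁴ − T₂⁴ = 1.796×10¹¹ − 1.244×10¹⁰ = 1.672×10¹¹ K⁴.
1/ε₁ + 1/ε₂ − 1 = 1.250 + 7.143 − 1 = 7.393.
q = 5.67×10⁻⁸ × 1.672×10¹¹ / 7.393.

q ≈ 1280 W/m²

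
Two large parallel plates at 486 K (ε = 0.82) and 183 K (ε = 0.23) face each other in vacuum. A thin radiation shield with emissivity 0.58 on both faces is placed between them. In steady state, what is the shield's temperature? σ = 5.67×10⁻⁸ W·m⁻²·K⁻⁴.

In steady state the net flux on the hot side equals that on the cold side.
σ(T₁⁴−T_s⁴)/D₁ = σ(T_s⁴−T₂⁴)/D₂, with D₁ = 1/ε₁+1/ε_s−1 = 1.944, D₂ = 1/ε_s+1/ε₂−1 = 5.072.
Solve for T_s⁴: T_s⁴ = (D₂·T₁⁴ + D₁·T₂⁴)/(D₁+D₂) = 4.064×10¹⁰ K⁴.

T_s ≈ 449 K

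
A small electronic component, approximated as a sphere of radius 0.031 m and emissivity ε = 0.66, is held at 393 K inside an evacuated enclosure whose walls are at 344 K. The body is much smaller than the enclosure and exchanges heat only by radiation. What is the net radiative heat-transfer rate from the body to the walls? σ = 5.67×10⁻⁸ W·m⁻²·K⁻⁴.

P_net ≈ 4.45 W

For a small grey body in a large enclosure: P_net = εσA(T_body⁴ − T_wall⁴).
A = 4πr² = 0.01208 m²; T_body⁴ − T_wall⁴ = 2.385×10¹⁰ − 1.400×10¹⁰ = 9.851×10⁹ K⁴.
|P_net| = 0.66·5.67×10⁻⁸·0.01208·9.851×10⁹.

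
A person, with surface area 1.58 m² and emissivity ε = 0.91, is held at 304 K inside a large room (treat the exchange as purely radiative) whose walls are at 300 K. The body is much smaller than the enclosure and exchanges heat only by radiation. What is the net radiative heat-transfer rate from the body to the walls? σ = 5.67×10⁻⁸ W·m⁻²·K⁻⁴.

For a small grey body in a large enclosure: P_net = εσA(T_body⁴ − T_wall⁴).
A = 1.58 m²; T_body⁴ − T_wall⁴ = 8.541×10⁹ − 8.100×10⁹ = 4.407×10⁸ K⁴.
|P_net| = 0.91·5.67×10⁻⁸·1.580·4.407×10⁸.

P_net ≈ 35.9 W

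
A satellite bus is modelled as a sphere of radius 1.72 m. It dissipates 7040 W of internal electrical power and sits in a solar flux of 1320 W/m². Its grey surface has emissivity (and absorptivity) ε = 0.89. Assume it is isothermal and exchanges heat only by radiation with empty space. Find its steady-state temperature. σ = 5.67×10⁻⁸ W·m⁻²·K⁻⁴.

At steady state, absorbed solar power + internal power = radiated power.
Absorbed: α·S·A_cross = 0.89·1320·9.294 = 10920 W (cross-section πr²).
Total input = 10920 + 7040 = 17960 W.
Radiated: εσ·A_surf·T⁴ with A_surf = 4πr² = 37.18 m².
T⁴ = 17960/(0.89·5.67×10⁻⁸·37.18) = 9.573×10⁹ K⁴.

T ≈ 313 K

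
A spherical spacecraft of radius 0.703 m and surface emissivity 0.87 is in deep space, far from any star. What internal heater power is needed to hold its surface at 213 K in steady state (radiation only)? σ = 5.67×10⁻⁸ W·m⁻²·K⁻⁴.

P ≈ 631 W

P = εσ·4πr²·T⁴.
4πr² = 6.210 m²; T⁴ = 2.058×10⁹ K⁴.
P = 0.87·5.67×10⁻⁸·6.210·2.058×10⁹.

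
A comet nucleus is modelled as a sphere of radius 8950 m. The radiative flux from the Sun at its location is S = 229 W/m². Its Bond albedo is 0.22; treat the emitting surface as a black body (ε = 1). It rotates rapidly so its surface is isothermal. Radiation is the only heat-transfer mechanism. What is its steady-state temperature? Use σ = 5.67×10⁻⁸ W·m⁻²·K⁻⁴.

T ≈ 168 K

At equilibrium, absorbed power = emitted power.
Absorbing cross-section = πr² = 2.516×10⁸ m²; emitting surface = 4πr² = 1.007×10⁹ m² (ratio 4).
(1−a)S·A_cross = εσ·A_surf·T⁴  ⇒  T⁴ = (1−a)S/(4σ).
T⁴ = 0.780·229/(4·5.67×10⁻⁸) = 7.876×10⁸ K⁴.
T = (7.876×10⁸)^(1/4).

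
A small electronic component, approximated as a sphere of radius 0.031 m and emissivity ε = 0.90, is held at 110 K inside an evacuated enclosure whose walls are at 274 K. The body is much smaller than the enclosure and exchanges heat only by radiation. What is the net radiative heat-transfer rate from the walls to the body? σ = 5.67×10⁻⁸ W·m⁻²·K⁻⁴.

P_net ≈ 3.38 W

For a small grey body in a large enclosure: P_net = εσA(T_body⁴ − T_wall⁴).
A = 4πr² = 0.01208 m²; T_body⁴ − T_wall⁴ = 1.464×10⁸ − 5.636×10⁹ = -5.490×10⁹ K⁴.
|P_net| = 0.90·5.67×10⁻⁸·0.01208·5.490×10⁹.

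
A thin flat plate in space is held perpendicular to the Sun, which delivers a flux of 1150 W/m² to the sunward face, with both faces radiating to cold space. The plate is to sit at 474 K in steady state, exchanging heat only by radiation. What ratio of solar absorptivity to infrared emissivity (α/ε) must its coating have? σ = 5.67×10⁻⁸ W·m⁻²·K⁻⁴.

α/ε ≈ 4.98

Balance: αS·A = εσ·2A·T⁴ ⇒ α/ε = 2σT⁴/S.
α/ε = 2·5.67×10⁻⁸·(474)⁴/1150 = 2·5.67×10⁻⁸·5.048×10¹⁰/1150.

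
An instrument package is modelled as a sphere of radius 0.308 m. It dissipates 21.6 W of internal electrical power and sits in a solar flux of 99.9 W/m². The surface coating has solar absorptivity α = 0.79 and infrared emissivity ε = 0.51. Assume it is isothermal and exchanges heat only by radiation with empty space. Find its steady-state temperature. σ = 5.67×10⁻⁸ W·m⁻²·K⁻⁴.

T ≈ 190 K

At steady state, absorbed solar power + internal power = radiated power.
Absorbed: α·S·A_cross = 0.79·99.9·0.2980 = 23.52 W (cross-section πr²).
Total input = 23.52 + 21.6 = 45.12 W.
Radiated: εσ·A_surf·T⁴ with A_surf = 4πr² = 1.192 m².
T⁴ = 45.12/(0.51·5.67×10⁻⁸·1.192) = 1.309×10⁹ K⁴.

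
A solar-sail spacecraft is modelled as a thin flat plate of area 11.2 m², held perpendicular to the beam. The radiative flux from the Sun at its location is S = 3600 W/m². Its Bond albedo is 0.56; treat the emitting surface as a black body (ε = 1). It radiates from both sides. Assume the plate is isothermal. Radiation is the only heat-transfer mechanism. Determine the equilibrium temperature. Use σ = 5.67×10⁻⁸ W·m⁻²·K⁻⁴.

T ≈ 344 K

At equilibrium, absorbed power = emitted power.
Absorbing cross-section = A = 11.20 m²; emitting surface = 2A = 22.40 m² (ratio 2).
(1−a)S·A_cross = εσ·A_surf·T⁴  ⇒  T⁴ = (1−a)S/(2σ).
T⁴ = 0.440·3600/(2·5.67×10⁻⁸) = 1.397×10¹⁰ K⁴.
T = (1.397×10¹⁰)^(1/4).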